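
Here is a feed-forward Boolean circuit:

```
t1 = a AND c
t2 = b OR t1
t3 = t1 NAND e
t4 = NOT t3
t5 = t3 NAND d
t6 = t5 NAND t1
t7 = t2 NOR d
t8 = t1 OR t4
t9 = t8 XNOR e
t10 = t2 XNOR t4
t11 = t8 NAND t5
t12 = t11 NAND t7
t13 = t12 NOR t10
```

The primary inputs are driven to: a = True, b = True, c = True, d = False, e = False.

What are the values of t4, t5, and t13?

t4 = False, t5 = True, t13 = False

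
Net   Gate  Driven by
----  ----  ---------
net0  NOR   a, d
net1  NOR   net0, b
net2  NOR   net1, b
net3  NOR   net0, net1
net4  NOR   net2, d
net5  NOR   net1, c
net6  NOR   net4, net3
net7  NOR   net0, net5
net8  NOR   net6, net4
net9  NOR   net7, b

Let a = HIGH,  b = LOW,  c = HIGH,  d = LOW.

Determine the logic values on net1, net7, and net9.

net0 = a NOR d = HIGH NOR LOW = LOW
net1 = net0 NOR b = LOW NOR LOW = HIGH
net5 = net1 NOR c = HIGH NOR HIGH = LOW
net7 = net0 NOR net5 = LOW NOR LOW = HIGH
net9 = net7 NOR b = HIGH NOR LOW = LOW

net1 = HIGH, net7 = HIGH, net9 = LOW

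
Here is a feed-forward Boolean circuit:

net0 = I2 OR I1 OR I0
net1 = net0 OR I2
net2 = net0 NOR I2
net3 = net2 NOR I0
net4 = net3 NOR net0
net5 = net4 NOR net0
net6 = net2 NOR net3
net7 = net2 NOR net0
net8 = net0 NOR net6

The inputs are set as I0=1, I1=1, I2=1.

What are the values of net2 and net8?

net2 = 0; net8 = 0

net0 = I2 OR I1 OR I0 = 1 OR 1 OR 1 = 1
net2 = net0 NOR I2 = 1 NOR 1 = 0
net3 = net2 NOR I0 = 0 NOR 1 = 0
net6 = net2 NOR net3 = 0 NOR 0 = 1
net8 = net0 NOR net6 = 1 NOR 1 = 0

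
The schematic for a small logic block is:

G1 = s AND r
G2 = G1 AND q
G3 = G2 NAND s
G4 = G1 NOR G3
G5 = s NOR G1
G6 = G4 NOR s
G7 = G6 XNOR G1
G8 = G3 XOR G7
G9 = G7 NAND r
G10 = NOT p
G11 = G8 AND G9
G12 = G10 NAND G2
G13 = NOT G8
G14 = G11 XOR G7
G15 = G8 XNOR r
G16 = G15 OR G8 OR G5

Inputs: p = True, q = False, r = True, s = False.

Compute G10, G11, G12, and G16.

G10 = False; G11 = True; G12 = True; G16 = True

G1 = s AND r = False AND True = False
G2 = G1 AND q = False AND False = False
G3 = G2 NAND s = False NAND False = True
G4 = G1 NOR G3 = False NOR True = False
G5 = s NOR G1 = False NOR False = True
G6 = G4 NOR s = False NOR False = True
G7 = G6 XNOR G1 = True XNOR False = False
G8 = G3 XOR G7 = True XOR False = True
G9 = G7 NAND r = False NAND True = True
G10 = NOT p = NOT True = False
G11 = G8 AND G9 = True AND True = True
G12 = G10 NAND G2 = False NAND False = True
G15 = G8 XNOR r = True XNOR True = True
G16 = G15 OR G8 OR G5 = True OR True OR True = True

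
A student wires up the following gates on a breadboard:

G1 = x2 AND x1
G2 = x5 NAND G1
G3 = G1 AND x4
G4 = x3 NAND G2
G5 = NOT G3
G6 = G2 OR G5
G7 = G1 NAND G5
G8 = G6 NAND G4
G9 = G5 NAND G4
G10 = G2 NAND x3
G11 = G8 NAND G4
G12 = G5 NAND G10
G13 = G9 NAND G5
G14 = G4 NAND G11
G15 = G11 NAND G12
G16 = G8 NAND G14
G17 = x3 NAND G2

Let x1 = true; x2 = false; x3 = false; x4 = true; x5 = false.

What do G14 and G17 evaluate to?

G14 = false; G17 = true

G1 = x2 AND x1 = false AND true = false
G2 = x5 NAND G1 = false NAND false = true
G3 = G1 AND x4 = false AND true = false
G4 = x3 NAND G2 = false NAND true = true
G5 = NOT G3 = NOT false = true
G6 = G2 OR G5 = true OR true = true
G8 = G6 NAND G4 = true NAND true = false
G11 = G8 NAND G4 = false NAND true = true
G14 = G4 NAND G11 = true NAND true = false
G17 = x3 NAND G2 = false NAND true = true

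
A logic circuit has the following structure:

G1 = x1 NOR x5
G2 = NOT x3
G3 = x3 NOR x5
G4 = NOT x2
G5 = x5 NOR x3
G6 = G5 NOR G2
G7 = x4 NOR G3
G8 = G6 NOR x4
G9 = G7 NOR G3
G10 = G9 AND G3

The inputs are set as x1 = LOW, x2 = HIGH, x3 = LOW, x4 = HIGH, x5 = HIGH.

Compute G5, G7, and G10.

G3 = x3 NOR x5 = LOW NOR HIGH = LOW
G5 = x5 NOR x3 = HIGH NOR LOW = LOW
G7 = x4 NOR G3 = HIGH NOR LOW = LOW
G9 = G7 NOR G3 = LOW NOR LOW = HIGH
G10 = G9 AND G3 = HIGH AND LOW = LOW

G5 = LOW, G7 = LOW, G10 = LOW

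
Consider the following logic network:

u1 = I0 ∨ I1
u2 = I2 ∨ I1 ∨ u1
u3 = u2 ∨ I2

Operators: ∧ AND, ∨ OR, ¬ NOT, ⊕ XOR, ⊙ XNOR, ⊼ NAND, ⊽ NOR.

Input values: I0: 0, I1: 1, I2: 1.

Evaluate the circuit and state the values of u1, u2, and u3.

u1 = 1; u2 = 1; u3 = 1

u1 = I0 OR I1 = 0 OR 1 = 1
u2 = I2 OR I1 OR u1 = 1 OR 1 OR 1 = 1
u3 = u2 OR I2 = 1 OR 1 = 1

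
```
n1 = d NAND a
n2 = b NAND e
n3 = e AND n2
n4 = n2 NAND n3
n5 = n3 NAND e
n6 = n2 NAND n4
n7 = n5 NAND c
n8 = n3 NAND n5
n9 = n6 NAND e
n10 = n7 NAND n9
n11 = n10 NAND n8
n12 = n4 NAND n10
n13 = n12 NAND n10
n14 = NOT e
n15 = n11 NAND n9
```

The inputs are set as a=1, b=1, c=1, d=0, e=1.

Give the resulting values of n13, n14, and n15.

n2 = b NAND e = 1 NAND 1 = 0
n3 = e AND n2 = 1 AND 0 = 0
n4 = n2 NAND n3 = 0 NAND 0 = 1
n5 = n3 NAND e = 0 NAND 1 = 1
n6 = n2 NAND n4 = 0 NAND 1 = 1
n7 = n5 NAND c = 1 NAND 1 = 0
n8 = n3 NAND n5 = 0 NAND 1 = 1
n9 = n6 NAND e = 1 NAND 1 = 0
n10 = n7 NAND n9 = 0 NAND 0 = 1
n11 = n10 NAND n8 = 1 NAND 1 = 0
n12 = n4 NAND n10 = 1 NAND 1 = 0
n13 = n12 NAND n10 = 0 NAND 1 = 1
n14 = NOT e = NOT 1 = 0
n15 = n11 NAND n9 = 0 NAND 0 = 1

n13 = 1; n14 = 0; n15 = 1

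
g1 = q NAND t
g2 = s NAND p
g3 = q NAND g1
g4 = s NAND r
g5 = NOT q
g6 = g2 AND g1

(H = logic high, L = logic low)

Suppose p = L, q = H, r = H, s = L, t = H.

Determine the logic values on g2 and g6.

g2 = H  g6 = L

g1 = q NAND t = H NAND H = L
g2 = s NAND p = L NAND L = H
g6 = g2 AND g1 = H AND L = L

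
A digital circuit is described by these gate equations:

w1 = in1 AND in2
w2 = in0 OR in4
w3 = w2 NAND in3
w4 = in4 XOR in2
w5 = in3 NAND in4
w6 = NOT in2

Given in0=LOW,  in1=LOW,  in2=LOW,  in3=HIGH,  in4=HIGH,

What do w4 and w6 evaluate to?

w4 = in4 XOR in2 = HIGH XOR LOW = HIGH
w6 = NOT in2 = NOT LOW = HIGH

w4 = HIGH  w6 = HIGH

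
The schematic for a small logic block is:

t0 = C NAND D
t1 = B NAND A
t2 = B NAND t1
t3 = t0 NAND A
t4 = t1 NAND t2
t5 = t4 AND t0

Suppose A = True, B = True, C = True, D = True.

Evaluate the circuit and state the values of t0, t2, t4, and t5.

t0 = False, t2 = True, t4 = True, t5 = False

t0 = C NAND D = True NAND True = False
t1 = B NAND A = True NAND True = False
t2 = B NAND t1 = True NAND False = True
t4 = t1 NAND t2 = False NAND True = True
t5 = t4 AND t0 = True AND False = False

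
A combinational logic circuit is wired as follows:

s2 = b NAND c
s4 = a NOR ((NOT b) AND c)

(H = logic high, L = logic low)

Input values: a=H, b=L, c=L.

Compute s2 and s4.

s2 = L NAND L = H
s4 = H NOR ((NOT L) AND L) = L

s2 = H, s4 = L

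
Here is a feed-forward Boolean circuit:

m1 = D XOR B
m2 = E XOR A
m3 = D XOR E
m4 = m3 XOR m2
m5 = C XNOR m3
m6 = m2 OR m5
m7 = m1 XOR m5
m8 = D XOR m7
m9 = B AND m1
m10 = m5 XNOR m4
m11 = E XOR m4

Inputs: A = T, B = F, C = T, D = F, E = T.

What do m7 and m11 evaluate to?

m1 = D XOR B = F XOR F = F
m2 = E XOR A = T XOR T = F
m3 = D XOR E = F XOR T = T
m4 = m3 XOR m2 = T XOR F = T
m5 = C XNOR m3 = T XNOR T = T
m7 = m1 XOR m5 = F XOR T = T
m11 = E XOR m4 = T XOR T = F

m7 = T  m11 = F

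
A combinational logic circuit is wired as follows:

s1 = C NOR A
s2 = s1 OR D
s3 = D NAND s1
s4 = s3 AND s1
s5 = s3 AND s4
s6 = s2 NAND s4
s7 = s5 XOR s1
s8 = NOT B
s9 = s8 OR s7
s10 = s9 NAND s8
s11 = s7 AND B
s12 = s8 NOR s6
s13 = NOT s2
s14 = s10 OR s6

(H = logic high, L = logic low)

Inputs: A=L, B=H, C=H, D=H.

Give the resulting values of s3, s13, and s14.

s3 = H; s13 = L; s14 = H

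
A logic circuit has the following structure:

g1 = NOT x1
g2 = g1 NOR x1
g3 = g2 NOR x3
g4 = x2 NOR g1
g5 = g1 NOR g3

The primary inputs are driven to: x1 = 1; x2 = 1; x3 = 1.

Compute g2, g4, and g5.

g2 = 0, g4 = 0, g5 = 1

g1 = NOT x1 = NOT 1 = 0
g2 = g1 NOR x1 = 0 NOR 1 = 0
g3 = g2 NOR x3 = 0 NOR 1 = 0
g4 = x2 NOR g1 = 1 NOR 0 = 0
g5 = g1 NOR g3 = 0 NOR 0 = 1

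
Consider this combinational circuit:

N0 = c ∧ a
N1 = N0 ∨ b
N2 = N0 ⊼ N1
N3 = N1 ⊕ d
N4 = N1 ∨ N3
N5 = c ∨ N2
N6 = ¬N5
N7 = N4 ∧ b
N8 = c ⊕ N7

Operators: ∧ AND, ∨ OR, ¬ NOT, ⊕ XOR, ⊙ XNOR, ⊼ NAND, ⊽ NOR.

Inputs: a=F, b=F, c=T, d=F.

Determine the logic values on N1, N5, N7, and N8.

N1 = F, N5 = T, N7 = F, N8 = T

N0 = c AND a = T AND F = F
N1 = N0 OR b = F OR F = F
N2 = N0 NAND N1 = F NAND F = T
N3 = N1 XOR d = F XOR F = F
N4 = N1 OR N3 = F OR F = F
N5 = c OR N2 = T OR T = T
N7 = N4 AND b = F AND F = F
N8 = c XOR N7 = T XOR F = T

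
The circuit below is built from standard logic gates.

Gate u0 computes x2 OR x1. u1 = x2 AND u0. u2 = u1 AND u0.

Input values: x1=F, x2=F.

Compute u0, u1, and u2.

u0 = x2 OR x1 = F OR F = F
u1 = x2 AND u0 = F AND F = F
u2 = u1 AND u0 = F AND F = F

u0 = F  u1 = F  u2 = F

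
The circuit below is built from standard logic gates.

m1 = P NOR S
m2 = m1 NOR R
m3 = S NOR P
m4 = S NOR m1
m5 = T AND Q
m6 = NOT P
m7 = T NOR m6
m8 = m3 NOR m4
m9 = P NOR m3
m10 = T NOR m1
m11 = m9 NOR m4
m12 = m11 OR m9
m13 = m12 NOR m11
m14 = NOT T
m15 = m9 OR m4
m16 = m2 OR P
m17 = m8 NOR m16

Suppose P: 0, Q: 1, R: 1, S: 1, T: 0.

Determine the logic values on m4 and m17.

m4 = 0  m17 = 0

m1 = P NOR S = 0 NOR 1 = 0
m2 = m1 NOR R = 0 NOR 1 = 0
m3 = S NOR P = 1 NOR 0 = 0
m4 = S NOR m1 = 1 NOR 0 = 0
m8 = m3 NOR m4 = 0 NOR 0 = 1
m16 = m2 OR P = 0 OR 0 = 0
m17 = m8 NOR m16 = 1 NOR 0 = 0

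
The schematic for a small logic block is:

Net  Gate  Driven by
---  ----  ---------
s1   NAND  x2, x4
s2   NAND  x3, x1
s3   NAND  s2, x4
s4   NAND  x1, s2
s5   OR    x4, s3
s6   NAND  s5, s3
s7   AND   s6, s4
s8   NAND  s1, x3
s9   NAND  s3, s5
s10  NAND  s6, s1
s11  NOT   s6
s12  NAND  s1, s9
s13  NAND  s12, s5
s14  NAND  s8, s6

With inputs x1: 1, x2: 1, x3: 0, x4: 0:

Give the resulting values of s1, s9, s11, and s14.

s1 = 1, s9 = 0, s11 = 1, s14 = 1

s1 = x2 NAND x4 = 1 NAND 0 = 1
s2 = x3 NAND x1 = 0 NAND 1 = 1
s3 = s2 NAND x4 = 1 NAND 0 = 1
s5 = x4 OR s3 = 0 OR 1 = 1
s6 = s5 NAND s3 = 1 NAND 1 = 0
s8 = s1 NAND x3 = 1 NAND 0 = 1
s9 = s3 NAND s5 = 1 NAND 1 = 0
s11 = NOT s6 = NOT 0 = 1
s14 = s8 NAND s6 = 1 NAND 0 = 1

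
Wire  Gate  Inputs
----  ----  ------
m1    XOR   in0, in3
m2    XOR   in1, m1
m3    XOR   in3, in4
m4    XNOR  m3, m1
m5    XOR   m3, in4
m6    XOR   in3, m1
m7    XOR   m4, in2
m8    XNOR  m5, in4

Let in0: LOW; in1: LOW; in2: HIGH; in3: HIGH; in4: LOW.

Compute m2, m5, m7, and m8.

m1 = in0 XOR in3 = LOW XOR HIGH = HIGH
m2 = in1 XOR m1 = LOW XOR HIGH = HIGH
m3 = in3 XOR in4 = HIGH XOR LOW = HIGH
m4 = m3 XNOR m1 = HIGH XNOR HIGH = HIGH
m5 = m3 XOR in4 = HIGH XOR LOW = HIGH
m7 = m4 XOR in2 = HIGH XOR HIGH = LOW
m8 = m5 XNOR in4 = HIGH XNOR LOW = LOW

m2 = HIGH, m5 = HIGH, m7 = LOW, m8 = LOW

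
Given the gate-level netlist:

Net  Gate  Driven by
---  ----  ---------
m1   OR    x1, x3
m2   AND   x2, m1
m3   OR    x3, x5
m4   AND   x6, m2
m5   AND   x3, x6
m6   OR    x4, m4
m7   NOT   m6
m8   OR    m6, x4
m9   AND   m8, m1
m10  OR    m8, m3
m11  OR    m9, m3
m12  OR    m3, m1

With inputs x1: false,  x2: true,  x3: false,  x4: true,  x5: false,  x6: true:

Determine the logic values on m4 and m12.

m1 = x1 OR x3 = false OR false = false
m2 = x2 AND m1 = true AND false = false
m3 = x3 OR x5 = false OR false = false
m4 = x6 AND m2 = true AND false = false
m12 = m3 OR m1 = false OR false = false

m4 = false; m12 = false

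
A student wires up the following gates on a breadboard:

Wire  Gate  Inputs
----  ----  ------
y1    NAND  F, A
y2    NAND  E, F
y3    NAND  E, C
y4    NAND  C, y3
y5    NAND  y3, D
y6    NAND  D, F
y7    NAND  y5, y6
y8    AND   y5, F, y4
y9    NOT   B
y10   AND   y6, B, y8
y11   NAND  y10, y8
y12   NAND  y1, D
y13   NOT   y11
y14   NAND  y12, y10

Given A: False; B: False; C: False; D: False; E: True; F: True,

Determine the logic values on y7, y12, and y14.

y7 = False; y12 = True; y14 = True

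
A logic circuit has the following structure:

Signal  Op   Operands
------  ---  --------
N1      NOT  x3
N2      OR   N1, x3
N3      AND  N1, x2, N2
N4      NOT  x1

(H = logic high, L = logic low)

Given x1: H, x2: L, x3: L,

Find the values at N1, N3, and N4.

N1 = NOT x3 = NOT L = H
N2 = N1 OR x3 = H OR L = H
N3 = N1 AND x2 AND N2 = H AND L AND H = L
N4 = NOT x1 = NOT H = L

N1 = H, N3 = L, N4 = L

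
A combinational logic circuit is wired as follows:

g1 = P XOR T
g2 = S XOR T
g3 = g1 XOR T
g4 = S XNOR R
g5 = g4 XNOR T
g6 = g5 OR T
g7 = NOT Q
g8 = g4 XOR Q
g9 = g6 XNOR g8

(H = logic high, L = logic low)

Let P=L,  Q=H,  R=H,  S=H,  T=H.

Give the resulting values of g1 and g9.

g1 = P XOR T = L XOR H = H
g4 = S XNOR R = H XNOR H = H
g5 = g4 XNOR T = H XNOR H = H
g6 = g5 OR T = H OR H = H
g8 = g4 XOR Q = H XOR H = L
g9 = g6 XNOR g8 = H XNOR L = L

g1 = H, g9 = L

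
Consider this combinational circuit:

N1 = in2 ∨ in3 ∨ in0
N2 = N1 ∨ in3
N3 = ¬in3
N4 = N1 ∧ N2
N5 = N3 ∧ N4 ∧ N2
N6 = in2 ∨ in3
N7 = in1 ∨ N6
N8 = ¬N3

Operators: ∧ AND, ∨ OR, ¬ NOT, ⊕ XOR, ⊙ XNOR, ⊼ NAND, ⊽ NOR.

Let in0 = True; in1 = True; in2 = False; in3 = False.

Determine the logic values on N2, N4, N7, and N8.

N2 = True; N4 = True; N7 = True; N8 = False

N1 = in2 OR in3 OR in0 = False OR False OR True = True
N2 = N1 OR in3 = True OR False = True
N3 = NOT in3 = NOT False = True
N4 = N1 AND N2 = True AND True = True
N6 = in2 OR in3 = False OR False = False
N7 = in1 OR N6 = True OR False = True
N8 = NOT N3 = NOT True = False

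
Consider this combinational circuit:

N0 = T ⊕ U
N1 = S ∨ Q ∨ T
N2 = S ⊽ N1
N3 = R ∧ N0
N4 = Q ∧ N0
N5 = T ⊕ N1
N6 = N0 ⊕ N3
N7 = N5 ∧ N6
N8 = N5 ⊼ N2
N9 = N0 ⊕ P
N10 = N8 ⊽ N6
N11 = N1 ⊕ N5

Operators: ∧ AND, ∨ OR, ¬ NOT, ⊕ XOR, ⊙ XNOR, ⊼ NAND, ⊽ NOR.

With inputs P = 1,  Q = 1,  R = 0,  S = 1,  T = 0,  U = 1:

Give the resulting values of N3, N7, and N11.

N3 = 0; N7 = 1; N11 = 0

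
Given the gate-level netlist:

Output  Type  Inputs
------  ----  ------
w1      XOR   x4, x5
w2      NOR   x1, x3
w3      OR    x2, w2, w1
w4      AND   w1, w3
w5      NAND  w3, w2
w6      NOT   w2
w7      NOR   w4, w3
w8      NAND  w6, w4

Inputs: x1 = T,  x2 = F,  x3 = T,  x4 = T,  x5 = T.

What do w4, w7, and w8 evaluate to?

w4 = F, w7 = T, w8 = T

w1 = x4 XOR x5 = T XOR T = F
w2 = x1 NOR x3 = T NOR T = F
w3 = x2 OR w2 OR w1 = F OR F OR F = F
w4 = w1 AND w3 = F AND F = F
w6 = NOT w2 = NOT F = T
w7 = w4 NOR w3 = F NOR F = T
w8 = w6 NAND w4 = T NAND F = T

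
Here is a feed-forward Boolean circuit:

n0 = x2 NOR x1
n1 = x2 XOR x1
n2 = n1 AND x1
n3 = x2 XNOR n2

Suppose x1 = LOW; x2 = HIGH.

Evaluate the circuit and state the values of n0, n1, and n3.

n0 = x2 NOR x1 = HIGH NOR LOW = LOW
n1 = x2 XOR x1 = HIGH XOR LOW = HIGH
n2 = n1 AND x1 = HIGH AND LOW = LOW
n3 = x2 XNOR n2 = HIGH XNOR LOW = LOW

n0 = LOW  n1 = HIGH  n3 = LOW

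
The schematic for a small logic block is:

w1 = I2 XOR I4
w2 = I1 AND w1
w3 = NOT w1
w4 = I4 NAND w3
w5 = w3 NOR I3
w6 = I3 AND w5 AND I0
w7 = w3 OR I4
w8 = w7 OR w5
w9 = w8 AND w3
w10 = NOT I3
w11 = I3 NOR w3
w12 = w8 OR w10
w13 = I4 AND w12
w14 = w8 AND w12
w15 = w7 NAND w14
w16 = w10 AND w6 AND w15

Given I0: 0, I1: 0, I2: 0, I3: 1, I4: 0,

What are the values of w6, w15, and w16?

w6 = 0, w15 = 0, w16 = 0

w1 = I2 XOR I4 = 0 XOR 0 = 0
w3 = NOT w1 = NOT 0 = 1
w5 = w3 NOR I3 = 1 NOR 1 = 0
w6 = I3 AND w5 AND I0 = 1 AND 0 AND 0 = 0
w7 = w3 OR I4 = 1 OR 0 = 1
w8 = w7 OR w5 = 1 OR 0 = 1
w10 = NOT I3 = NOT 1 = 0
w12 = w8 OR w10 = 1 OR 0 = 1
w14 = w8 AND w12 = 1 AND 1 = 1
w15 = w7 NAND w14 = 1 NAND 1 = 0
w16 = w10 AND w6 AND w15 = 0 AND 0 AND 0 = 0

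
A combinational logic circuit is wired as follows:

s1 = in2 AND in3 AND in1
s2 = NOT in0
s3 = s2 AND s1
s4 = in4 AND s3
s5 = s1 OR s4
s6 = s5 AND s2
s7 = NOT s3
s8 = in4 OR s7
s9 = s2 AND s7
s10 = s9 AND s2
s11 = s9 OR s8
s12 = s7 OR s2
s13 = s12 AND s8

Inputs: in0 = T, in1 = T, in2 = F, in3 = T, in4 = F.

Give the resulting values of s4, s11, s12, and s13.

s1 = in2 AND in3 AND in1 = F AND T AND T = F
s2 = NOT in0 = NOT T = F
s3 = s2 AND s1 = F AND F = F
s4 = in4 AND s3 = F AND F = F
s7 = NOT s3 = NOT F = T
s8 = in4 OR s7 = F OR T = T
s9 = s2 AND s7 = F AND T = F
s11 = s9 OR s8 = F OR T = T
s12 = s7 OR s2 = T OR F = T
s13 = s12 AND s8 = T AND T = T

s4 = F, s11 = T, s12 = T, s13 = T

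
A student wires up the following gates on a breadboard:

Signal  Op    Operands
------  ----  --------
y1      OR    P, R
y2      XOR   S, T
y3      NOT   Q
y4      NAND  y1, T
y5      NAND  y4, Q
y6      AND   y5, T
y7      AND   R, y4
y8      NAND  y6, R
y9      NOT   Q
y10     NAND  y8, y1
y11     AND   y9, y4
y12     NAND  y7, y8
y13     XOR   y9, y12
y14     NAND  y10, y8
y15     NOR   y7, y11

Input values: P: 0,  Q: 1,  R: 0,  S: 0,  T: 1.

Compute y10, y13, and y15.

y1 = P OR R = 0 OR 0 = 0
y4 = y1 NAND T = 0 NAND 1 = 1
y5 = y4 NAND Q = 1 NAND 1 = 0
y6 = y5 AND T = 0 AND 1 = 0
y7 = R AND y4 = 0 AND 1 = 0
y8 = y6 NAND R = 0 NAND 0 = 1
y9 = NOT Q = NOT 1 = 0
y10 = y8 NAND y1 = 1 NAND 0 = 1
y11 = y9 AND y4 = 0 AND 1 = 0
y12 = y7 NAND y8 = 0 NAND 1 = 1
y13 = y9 XOR y12 = 0 XOR 1 = 1
y15 = y7 NOR y11 = 0 NOR 0 = 1

y10 = 1  y13 = 1  y15 = 1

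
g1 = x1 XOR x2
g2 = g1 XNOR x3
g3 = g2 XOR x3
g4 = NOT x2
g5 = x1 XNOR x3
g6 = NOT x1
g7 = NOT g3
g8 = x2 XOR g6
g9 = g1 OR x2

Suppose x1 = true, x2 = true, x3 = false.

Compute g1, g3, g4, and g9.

g1 = x1 XOR x2 = true XOR true = false
g2 = g1 XNOR x3 = false XNOR false = true
g3 = g2 XOR x3 = true XOR false = true
g4 = NOT x2 = NOT true = false
g9 = g1 OR x2 = false OR true = true

g1 = false  g3 = true  g4 = false  g9 = true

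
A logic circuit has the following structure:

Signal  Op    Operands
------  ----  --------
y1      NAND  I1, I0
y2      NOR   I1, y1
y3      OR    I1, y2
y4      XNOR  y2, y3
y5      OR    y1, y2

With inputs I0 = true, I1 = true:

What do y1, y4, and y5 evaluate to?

y1 = false, y4 = false, y5 = false

y1 = I1 NAND I0 = true NAND true = false
y2 = I1 NOR y1 = true NOR false = false
y3 = I1 OR y2 = true OR false = true
y4 = y2 XNOR y3 = false XNOR true = false
y5 = y1 OR y2 = false OR false = false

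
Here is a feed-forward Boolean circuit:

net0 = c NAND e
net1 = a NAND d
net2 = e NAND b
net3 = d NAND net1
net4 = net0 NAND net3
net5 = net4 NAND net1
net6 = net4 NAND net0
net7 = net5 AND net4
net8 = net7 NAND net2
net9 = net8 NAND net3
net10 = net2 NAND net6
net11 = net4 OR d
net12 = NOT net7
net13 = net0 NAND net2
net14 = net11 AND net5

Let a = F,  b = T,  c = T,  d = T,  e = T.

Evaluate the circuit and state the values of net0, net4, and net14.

net0 = F; net4 = T; net14 = F

net0 = c NAND e = T NAND T = F
net1 = a NAND d = F NAND T = T
net3 = d NAND net1 = T NAND T = F
net4 = net0 NAND net3 = F NAND F = T
net5 = net4 NAND net1 = T NAND T = F
net11 = net4 OR d = T OR T = T
net14 = net11 AND net5 = T AND F = F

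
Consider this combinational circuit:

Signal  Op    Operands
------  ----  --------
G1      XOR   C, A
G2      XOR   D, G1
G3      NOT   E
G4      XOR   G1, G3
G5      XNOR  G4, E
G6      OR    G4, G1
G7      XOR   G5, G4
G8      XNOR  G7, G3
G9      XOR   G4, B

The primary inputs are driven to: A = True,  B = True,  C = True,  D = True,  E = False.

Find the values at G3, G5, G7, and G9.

G3 = True; G5 = False; G7 = True; G9 = False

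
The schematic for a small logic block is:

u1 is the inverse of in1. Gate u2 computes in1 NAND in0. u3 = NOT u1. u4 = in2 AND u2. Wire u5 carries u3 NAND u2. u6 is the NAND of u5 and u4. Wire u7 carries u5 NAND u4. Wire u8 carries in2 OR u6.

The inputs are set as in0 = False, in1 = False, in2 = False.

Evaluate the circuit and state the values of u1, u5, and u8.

u1 = NOT in1 = NOT False = True
u2 = in1 NAND in0 = False NAND False = True
u3 = NOT u1 = NOT True = False
u4 = in2 AND u2 = False AND True = False
u5 = u3 NAND u2 = False NAND True = True
u6 = u5 NAND u4 = True NAND False = True
u8 = in2 OR u6 = False OR True = True

u1 = True, u5 = True, u8 = True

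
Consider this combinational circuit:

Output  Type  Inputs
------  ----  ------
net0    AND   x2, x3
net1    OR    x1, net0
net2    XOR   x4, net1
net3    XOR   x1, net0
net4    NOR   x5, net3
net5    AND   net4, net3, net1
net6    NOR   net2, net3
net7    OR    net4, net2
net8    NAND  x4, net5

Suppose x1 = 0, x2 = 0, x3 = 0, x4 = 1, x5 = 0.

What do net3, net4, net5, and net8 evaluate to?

net0 = x2 AND x3 = 0 AND 0 = 0
net1 = x1 OR net0 = 0 OR 0 = 0
net3 = x1 XOR net0 = 0 XOR 0 = 0
net4 = x5 NOR net3 = 0 NOR 0 = 1
net5 = net4 AND net3 AND net1 = 1 AND 0 AND 0 = 0
net8 = x4 NAND net5 = 1 NAND 0 = 1

net3 = 0; net4 = 1; net5 = 0; net8 = 1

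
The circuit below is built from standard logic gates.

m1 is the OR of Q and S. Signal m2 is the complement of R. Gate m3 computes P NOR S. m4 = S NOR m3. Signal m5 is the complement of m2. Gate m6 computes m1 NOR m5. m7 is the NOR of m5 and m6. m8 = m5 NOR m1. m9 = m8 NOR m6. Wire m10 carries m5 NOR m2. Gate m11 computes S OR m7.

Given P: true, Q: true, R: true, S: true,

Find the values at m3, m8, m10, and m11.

m1 = Q OR S = true OR true = true
m2 = NOT R = NOT true = false
m3 = P NOR S = true NOR true = false
m5 = NOT m2 = NOT false = true
m6 = m1 NOR m5 = true NOR true = false
m7 = m5 NOR m6 = true NOR false = false
m8 = m5 NOR m1 = true NOR true = false
m10 = m5 NOR m2 = true NOR false = false
m11 = S OR m7 = true OR false = true

m3 = false, m8 = false, m10 = false, m11 = true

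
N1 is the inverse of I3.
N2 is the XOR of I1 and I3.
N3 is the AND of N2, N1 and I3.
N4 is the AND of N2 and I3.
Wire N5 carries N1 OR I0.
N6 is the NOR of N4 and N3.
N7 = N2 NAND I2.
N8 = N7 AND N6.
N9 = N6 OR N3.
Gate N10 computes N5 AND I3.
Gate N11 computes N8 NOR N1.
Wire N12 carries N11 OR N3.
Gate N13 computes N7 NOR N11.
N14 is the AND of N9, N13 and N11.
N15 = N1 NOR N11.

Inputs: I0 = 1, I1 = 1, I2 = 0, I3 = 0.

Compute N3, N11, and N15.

N3 = 0, N11 = 0, N15 = 0

N1 = NOT I3 = NOT 0 = 1
N2 = I1 XOR I3 = 1 XOR 0 = 1
N3 = N2 AND N1 AND I3 = 1 AND 1 AND 0 = 0
N4 = N2 AND I3 = 1 AND 0 = 0
N6 = N4 NOR N3 = 0 NOR 0 = 1
N7 = N2 NAND I2 = 1 NAND 0 = 1
N8 = N7 AND N6 = 1 AND 1 = 1
N11 = N8 NOR N1 = 1 NOR 1 = 0
N15 = N1 NOR N11 = 1 NOR 0 = 0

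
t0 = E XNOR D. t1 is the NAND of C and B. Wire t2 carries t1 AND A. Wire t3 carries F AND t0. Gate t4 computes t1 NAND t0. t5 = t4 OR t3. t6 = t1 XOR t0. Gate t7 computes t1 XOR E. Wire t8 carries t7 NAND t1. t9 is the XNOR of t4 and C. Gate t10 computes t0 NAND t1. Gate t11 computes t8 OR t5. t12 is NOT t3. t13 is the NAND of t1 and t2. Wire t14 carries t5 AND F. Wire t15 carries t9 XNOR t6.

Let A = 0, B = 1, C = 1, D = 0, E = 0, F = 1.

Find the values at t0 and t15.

t0 = 1  t15 = 1

t0 = E XNOR D = 0 XNOR 0 = 1
t1 = C NAND B = 1 NAND 1 = 0
t4 = t1 NAND t0 = 0 NAND 1 = 1
t6 = t1 XOR t0 = 0 XOR 1 = 1
t9 = t4 XNOR C = 1 XNOR 1 = 1
t15 = t9 XNOR t6 = 1 XNOR 1 = 1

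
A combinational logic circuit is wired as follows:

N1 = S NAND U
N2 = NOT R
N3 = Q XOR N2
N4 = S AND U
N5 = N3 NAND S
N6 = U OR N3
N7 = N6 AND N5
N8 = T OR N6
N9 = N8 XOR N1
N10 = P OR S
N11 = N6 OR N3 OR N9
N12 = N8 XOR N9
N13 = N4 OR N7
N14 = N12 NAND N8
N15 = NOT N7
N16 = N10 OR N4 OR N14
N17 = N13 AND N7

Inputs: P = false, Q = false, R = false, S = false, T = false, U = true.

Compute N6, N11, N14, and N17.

N6 = true, N11 = true, N14 = false, N17 = true

N1 = S NAND U = false NAND true = true
N2 = NOT R = NOT false = true
N3 = Q XOR N2 = false XOR true = true
N4 = S AND U = false AND true = false
N5 = N3 NAND S = true NAND false = true
N6 = U OR N3 = true OR true = true
N7 = N6 AND N5 = true AND true = true
N8 = T OR N6 = false OR true = true
N9 = N8 XOR N1 = true XOR true = false
N11 = N6 OR N3 OR N9 = true OR true OR false = true
N12 = N8 XOR N9 = true XOR false = true
N13 = N4 OR N7 = false OR true = true
N14 = N12 NAND N8 = true NAND true = false
N17 = N13 AND N7 = true AND true = true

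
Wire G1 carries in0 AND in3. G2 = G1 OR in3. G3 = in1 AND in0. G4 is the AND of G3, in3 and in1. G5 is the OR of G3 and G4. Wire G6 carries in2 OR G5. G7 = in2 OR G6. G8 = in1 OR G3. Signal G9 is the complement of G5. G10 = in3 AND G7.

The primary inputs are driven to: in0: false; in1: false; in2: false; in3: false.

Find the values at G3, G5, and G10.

G3 = false, G5 = false, G10 = false

G3 = in1 AND in0 = false AND false = false
G4 = G3 AND in3 AND in1 = false AND false AND false = false
G5 = G3 OR G4 = false OR false = false
G6 = in2 OR G5 = false OR false = false
G7 = in2 OR G6 = false OR false = false
G10 = in3 AND G7 = false AND false = false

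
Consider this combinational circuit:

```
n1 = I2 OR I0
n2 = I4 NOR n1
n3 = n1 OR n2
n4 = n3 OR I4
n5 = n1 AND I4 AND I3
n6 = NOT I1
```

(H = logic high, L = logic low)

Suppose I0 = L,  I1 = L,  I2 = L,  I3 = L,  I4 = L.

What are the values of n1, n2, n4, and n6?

n1 = L; n2 = H; n4 = H; n6 = H

n1 = I2 OR I0 = L OR L = L
n2 = I4 NOR n1 = L NOR L = H
n3 = n1 OR n2 = L OR H = H
n4 = n3 OR I4 = H OR L = H
n6 = NOT I1 = NOT L = H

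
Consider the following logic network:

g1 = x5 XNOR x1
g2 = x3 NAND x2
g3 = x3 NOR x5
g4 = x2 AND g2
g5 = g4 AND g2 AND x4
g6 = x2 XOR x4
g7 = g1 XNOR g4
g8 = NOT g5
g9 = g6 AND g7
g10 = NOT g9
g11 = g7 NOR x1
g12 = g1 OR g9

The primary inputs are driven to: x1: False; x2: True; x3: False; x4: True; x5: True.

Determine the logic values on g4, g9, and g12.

g4 = True  g9 = False  g12 = False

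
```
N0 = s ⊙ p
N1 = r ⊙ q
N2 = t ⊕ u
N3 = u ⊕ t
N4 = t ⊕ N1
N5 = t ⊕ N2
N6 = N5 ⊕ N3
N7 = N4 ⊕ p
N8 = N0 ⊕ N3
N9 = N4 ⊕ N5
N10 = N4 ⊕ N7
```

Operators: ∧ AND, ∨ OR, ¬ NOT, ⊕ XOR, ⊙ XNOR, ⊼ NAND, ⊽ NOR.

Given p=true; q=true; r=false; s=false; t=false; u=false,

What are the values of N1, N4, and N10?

N1 = false, N4 = false, N10 = true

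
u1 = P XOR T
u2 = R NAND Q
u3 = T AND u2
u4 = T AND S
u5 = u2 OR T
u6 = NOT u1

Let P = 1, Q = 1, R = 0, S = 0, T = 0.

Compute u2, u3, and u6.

u2 = 1; u3 = 0; u6 = 0

u1 = P XOR T = 1 XOR 0 = 1
u2 = R NAND Q = 0 NAND 1 = 1
u3 = T AND u2 = 0 AND 1 = 0
u6 = NOT u1 = NOT 1 = 0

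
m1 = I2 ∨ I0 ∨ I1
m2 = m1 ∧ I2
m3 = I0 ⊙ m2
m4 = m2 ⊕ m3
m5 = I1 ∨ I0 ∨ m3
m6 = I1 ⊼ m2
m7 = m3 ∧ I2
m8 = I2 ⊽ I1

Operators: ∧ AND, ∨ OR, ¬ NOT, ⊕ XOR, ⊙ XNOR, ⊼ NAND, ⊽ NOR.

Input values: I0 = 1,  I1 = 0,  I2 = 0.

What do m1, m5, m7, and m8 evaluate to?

m1 = I2 OR I0 OR I1 = 0 OR 1 OR 0 = 1
m2 = m1 AND I2 = 1 AND 0 = 0
m3 = I0 XNOR m2 = 1 XNOR 0 = 0
m5 = I1 OR I0 OR m3 = 0 OR 1 OR 0 = 1
m7 = m3 AND I2 = 0 AND 0 = 0
m8 = I2 NOR I1 = 0 NOR 0 = 1

m1 = 1; m5 = 1; m7 = 0; m8 = 1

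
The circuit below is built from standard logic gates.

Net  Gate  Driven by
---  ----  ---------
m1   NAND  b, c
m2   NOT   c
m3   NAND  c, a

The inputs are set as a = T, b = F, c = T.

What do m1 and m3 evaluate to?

m1 = T; m3 = F

m1 = b NAND c = F NAND T = T
m3 = c NAND a = T NAND T = F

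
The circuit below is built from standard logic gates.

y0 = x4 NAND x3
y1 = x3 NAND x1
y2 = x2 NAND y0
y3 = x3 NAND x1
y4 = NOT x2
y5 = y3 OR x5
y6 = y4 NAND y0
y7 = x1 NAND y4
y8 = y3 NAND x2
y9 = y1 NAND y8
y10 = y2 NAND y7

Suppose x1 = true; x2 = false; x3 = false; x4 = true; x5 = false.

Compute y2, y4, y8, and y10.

y2 = true  y4 = true  y8 = true  y10 = true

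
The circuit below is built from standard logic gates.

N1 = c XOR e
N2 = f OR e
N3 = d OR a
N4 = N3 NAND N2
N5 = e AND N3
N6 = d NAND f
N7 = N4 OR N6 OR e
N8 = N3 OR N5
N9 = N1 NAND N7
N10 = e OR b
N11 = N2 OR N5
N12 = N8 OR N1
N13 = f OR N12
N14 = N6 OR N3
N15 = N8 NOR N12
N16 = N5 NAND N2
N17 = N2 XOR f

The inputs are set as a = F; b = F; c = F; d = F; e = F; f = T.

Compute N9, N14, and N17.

N9 = T  N14 = T  N17 = F

N1 = c XOR e = F XOR F = F
N2 = f OR e = T OR F = T
N3 = d OR a = F OR F = F
N4 = N3 NAND N2 = F NAND T = T
N6 = d NAND f = F NAND T = T
N7 = N4 OR N6 OR e = T OR T OR F = T
N9 = N1 NAND N7 = F NAND T = T
N14 = N6 OR N3 = T OR F = T
N17 = N2 XOR f = T XOR T = F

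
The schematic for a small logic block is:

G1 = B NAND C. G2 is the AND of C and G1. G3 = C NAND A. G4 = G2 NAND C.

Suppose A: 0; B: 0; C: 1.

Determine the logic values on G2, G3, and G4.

G1 = B NAND C = 0 NAND 1 = 1
G2 = C AND G1 = 1 AND 1 = 1
G3 = C NAND A = 1 NAND 0 = 1
G4 = G2 NAND C = 1 NAND 1 = 0

G2 = 1; G3 = 1; G4 = 0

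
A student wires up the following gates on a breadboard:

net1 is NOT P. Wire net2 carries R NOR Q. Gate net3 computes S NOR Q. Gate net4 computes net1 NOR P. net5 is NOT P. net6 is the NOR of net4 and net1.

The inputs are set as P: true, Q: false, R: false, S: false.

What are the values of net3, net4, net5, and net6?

net1 = NOT P = NOT true = false
net3 = S NOR Q = false NOR false = true
net4 = net1 NOR P = false NOR true = false
net5 = NOT P = NOT true = false
net6 = net4 NOR net1 = false NOR false = true

net3 = true, net4 = false, net5 = false, net6 = true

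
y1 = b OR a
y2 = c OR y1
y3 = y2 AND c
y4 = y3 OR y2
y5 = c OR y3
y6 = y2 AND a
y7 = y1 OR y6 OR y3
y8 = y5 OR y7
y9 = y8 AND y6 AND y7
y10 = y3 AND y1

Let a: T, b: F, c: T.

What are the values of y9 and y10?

y9 = T  y10 = T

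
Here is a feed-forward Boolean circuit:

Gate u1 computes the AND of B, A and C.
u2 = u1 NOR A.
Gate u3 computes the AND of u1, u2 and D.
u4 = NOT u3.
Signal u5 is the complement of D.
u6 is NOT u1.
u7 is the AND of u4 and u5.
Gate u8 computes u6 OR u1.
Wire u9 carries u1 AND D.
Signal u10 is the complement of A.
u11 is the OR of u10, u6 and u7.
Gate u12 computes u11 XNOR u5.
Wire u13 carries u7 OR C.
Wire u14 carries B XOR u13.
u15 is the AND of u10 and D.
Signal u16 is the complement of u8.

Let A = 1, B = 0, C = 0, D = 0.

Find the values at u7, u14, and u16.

u7 = 1, u14 = 1, u16 = 0

u1 = B AND A AND C = 0 AND 1 AND 0 = 0
u2 = u1 NOR A = 0 NOR 1 = 0
u3 = u1 AND u2 AND D = 0 AND 0 AND 0 = 0
u4 = NOT u3 = NOT 0 = 1
u5 = NOT D = NOT 0 = 1
u6 = NOT u1 = NOT 0 = 1
u7 = u4 AND u5 = 1 AND 1 = 1
u8 = u6 OR u1 = 1 OR 0 = 1
u13 = u7 OR C = 1 OR 0 = 1
u14 = B XOR u13 = 0 XOR 1 = 1
u16 = NOT u8 = NOT 1 = 0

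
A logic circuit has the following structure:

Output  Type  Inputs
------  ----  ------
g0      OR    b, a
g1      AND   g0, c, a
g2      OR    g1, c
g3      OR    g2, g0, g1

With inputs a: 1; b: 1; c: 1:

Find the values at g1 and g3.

g0 = b OR a = 1 OR 1 = 1
g1 = g0 AND c AND a = 1 AND 1 AND 1 = 1
g2 = g1 OR c = 1 OR 1 = 1
g3 = g2 OR g0 OR g1 = 1 OR 1 OR 1 = 1

g1 = 1  g3 = 1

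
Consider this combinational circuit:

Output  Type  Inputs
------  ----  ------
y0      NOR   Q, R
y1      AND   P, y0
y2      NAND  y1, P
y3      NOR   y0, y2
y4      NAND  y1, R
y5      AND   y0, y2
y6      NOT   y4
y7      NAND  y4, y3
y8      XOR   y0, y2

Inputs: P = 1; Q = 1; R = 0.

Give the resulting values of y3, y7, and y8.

y3 = 0, y7 = 1, y8 = 1

y0 = Q NOR R = 1 NOR 0 = 0
y1 = P AND y0 = 1 AND 0 = 0
y2 = y1 NAND P = 0 NAND 1 = 1
y3 = y0 NOR y2 = 0 NOR 1 = 0
y4 = y1 NAND R = 0 NAND 0 = 1
y7 = y4 NAND y3 = 1 NAND 0 = 1
y8 = y0 XOR y2 = 0 XOR 1 = 1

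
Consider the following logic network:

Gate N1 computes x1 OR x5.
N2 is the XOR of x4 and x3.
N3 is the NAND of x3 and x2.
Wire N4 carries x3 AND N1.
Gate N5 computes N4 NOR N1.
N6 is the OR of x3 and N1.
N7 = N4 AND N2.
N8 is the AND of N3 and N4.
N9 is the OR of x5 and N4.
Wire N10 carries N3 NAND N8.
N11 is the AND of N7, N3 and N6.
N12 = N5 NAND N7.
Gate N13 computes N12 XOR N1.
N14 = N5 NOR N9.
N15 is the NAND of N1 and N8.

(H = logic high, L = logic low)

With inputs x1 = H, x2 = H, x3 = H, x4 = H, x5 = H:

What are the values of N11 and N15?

N11 = L, N15 = H

N1 = x1 OR x5 = H OR H = H
N2 = x4 XOR x3 = H XOR H = L
N3 = x3 NAND x2 = H NAND H = L
N4 = x3 AND N1 = H AND H = H
N6 = x3 OR N1 = H OR H = H
N7 = N4 AND N2 = H AND L = L
N8 = N3 AND N4 = L AND H = L
N11 = N7 AND N3 AND N6 = L AND L AND H = L
N15 = N1 NAND N8 = H NAND L = H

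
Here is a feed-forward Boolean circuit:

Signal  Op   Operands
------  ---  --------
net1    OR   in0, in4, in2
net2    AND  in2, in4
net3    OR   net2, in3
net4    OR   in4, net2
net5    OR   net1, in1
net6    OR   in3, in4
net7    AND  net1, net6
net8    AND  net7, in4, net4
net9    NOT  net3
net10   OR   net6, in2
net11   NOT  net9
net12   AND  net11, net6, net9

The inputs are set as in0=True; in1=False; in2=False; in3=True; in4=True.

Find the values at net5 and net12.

net5 = True, net12 = False

net1 = in0 OR in4 OR in2 = True OR True OR False = True
net2 = in2 AND in4 = False AND True = False
net3 = net2 OR in3 = False OR True = True
net5 = net1 OR in1 = True OR False = True
net6 = in3 OR in4 = True OR True = True
net9 = NOT net3 = NOT True = False
net11 = NOT net9 = NOT False = True
net12 = net11 AND net6 AND net9 = True AND True AND False = False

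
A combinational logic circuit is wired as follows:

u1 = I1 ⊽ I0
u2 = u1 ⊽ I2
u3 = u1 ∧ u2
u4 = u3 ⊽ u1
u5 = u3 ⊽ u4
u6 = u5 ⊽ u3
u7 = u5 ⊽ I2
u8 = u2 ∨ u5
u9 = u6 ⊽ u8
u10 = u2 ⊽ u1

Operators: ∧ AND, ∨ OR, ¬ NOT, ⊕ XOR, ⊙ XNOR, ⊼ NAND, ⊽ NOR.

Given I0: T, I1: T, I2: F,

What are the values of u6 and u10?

u6 = T, u10 = F

u1 = I1 NOR I0 = T NOR T = F
u2 = u1 NOR I2 = F NOR F = T
u3 = u1 AND u2 = F AND T = F
u4 = u3 NOR u1 = F NOR F = T
u5 = u3 NOR u4 = F NOR T = F
u6 = u5 NOR u3 = F NOR F = T
u10 = u2 NOR u1 = T NOR F = F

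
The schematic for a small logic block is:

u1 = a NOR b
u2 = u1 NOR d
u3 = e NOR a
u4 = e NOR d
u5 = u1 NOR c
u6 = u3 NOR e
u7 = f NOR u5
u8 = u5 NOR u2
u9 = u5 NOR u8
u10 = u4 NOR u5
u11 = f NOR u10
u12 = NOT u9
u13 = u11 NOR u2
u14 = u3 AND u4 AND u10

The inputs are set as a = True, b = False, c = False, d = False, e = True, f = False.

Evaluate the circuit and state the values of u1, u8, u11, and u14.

u1 = a NOR b = True NOR False = False
u2 = u1 NOR d = False NOR False = True
u3 = e NOR a = True NOR True = False
u4 = e NOR d = True NOR False = False
u5 = u1 NOR c = False NOR False = True
u8 = u5 NOR u2 = True NOR True = False
u10 = u4 NOR u5 = False NOR True = False
u11 = f NOR u10 = False NOR False = True
u14 = u3 AND u4 AND u10 = False AND False AND False = False

u1 = False, u8 = False, u11 = True, u14 = False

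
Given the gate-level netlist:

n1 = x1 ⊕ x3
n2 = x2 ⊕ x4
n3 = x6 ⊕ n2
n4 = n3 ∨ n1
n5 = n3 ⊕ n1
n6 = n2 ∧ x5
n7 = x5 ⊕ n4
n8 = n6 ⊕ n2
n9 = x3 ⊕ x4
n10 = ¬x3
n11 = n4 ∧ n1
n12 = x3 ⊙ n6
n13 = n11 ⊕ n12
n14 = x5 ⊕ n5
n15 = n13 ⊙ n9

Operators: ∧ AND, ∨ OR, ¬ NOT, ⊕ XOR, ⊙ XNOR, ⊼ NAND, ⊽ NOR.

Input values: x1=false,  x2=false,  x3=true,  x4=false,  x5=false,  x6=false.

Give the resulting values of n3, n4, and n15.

n3 = false, n4 = true, n15 = true

n1 = x1 XOR x3 = false XOR true = true
n2 = x2 XOR x4 = false XOR false = false
n3 = x6 XOR n2 = false XOR false = false
n4 = n3 OR n1 = false OR true = true
n6 = n2 AND x5 = false AND false = false
n9 = x3 XOR x4 = true XOR false = true
n11 = n4 AND n1 = true AND true = true
n12 = x3 XNOR n6 = true XNOR false = false
n13 = n11 XOR n12 = true XOR false = true
n15 = n13 XNOR n9 = true XNOR true = true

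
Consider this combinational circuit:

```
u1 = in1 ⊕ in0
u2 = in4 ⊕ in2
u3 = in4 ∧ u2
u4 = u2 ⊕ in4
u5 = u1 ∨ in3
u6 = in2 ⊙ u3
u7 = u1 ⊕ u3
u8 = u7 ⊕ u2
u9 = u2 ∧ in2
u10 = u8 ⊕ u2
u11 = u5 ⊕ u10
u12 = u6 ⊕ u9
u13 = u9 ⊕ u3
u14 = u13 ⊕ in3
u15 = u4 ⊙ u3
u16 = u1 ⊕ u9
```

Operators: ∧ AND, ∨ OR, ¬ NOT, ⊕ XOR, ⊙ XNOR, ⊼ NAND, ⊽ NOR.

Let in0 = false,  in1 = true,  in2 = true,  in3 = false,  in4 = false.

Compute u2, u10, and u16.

u1 = in1 XOR in0 = true XOR false = true
u2 = in4 XOR in2 = false XOR true = true
u3 = in4 AND u2 = false AND true = false
u7 = u1 XOR u3 = true XOR false = true
u8 = u7 XOR u2 = true XOR true = false
u9 = u2 AND in2 = true AND true = true
u10 = u8 XOR u2 = false XOR true = true
u16 = u1 XOR u9 = true XOR true = false

u2 = true, u10 = true, u16 = false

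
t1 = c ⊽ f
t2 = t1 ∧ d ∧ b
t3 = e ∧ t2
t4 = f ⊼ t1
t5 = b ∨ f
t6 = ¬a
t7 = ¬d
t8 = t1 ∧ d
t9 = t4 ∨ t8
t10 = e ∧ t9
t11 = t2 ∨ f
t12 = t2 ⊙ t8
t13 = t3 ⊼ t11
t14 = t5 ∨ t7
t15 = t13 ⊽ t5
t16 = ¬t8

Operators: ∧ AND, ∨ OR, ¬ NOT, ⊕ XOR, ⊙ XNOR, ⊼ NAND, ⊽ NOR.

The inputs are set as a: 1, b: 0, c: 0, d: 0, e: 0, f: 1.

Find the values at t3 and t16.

t3 = 0, t16 = 1

t1 = c NOR f = 0 NOR 1 = 0
t2 = t1 AND d AND b = 0 AND 0 AND 0 = 0
t3 = e AND t2 = 0 AND 0 = 0
t8 = t1 AND d = 0 AND 0 = 0
t16 = NOT t8 = NOT 0 = 1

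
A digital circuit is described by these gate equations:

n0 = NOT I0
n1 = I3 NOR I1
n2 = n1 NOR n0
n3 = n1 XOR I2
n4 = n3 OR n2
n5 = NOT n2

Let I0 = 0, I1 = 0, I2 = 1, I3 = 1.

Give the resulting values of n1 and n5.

n0 = NOT I0 = NOT 0 = 1
n1 = I3 NOR I1 = 1 NOR 0 = 0
n2 = n1 NOR n0 = 0 NOR 1 = 0
n5 = NOT n2 = NOT 0 = 1

n1 = 0, n5 = 1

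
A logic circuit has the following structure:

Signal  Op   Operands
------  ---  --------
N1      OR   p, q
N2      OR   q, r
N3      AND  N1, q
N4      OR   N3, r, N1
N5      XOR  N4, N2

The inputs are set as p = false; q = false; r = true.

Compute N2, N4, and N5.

N2 = true, N4 = true, N5 = false

N1 = p OR q = false OR false = false
N2 = q OR r = false OR true = true
N3 = N1 AND q = false AND false = false
N4 = N3 OR r OR N1 = false OR true OR false = true
N5 = N4 XOR N2 = true XOR true = false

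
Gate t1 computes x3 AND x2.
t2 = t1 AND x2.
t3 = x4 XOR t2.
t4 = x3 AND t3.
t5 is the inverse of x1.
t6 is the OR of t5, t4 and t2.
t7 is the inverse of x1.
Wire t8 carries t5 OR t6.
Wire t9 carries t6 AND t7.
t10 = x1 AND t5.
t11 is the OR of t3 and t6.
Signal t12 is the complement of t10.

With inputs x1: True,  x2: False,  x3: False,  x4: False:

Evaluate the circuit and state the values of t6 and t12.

t6 = False, t12 = True

t1 = x3 AND x2 = False AND False = False
t2 = t1 AND x2 = False AND False = False
t3 = x4 XOR t2 = False XOR False = False
t4 = x3 AND t3 = False AND False = False
t5 = NOT x1 = NOT True = False
t6 = t5 OR t4 OR t2 = False OR False OR False = False
t10 = x1 AND t5 = True AND False = False
t12 = NOT t10 = NOT False = True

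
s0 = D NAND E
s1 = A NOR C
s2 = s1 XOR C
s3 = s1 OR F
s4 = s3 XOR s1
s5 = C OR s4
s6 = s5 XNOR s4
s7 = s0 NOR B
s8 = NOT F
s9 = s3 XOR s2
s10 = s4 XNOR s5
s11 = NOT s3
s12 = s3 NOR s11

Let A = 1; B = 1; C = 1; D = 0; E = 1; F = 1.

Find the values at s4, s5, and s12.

s1 = A NOR C = 1 NOR 1 = 0
s3 = s1 OR F = 0 OR 1 = 1
s4 = s3 XOR s1 = 1 XOR 0 = 1
s5 = C OR s4 = 1 OR 1 = 1
s11 = NOT s3 = NOT 1 = 0
s12 = s3 NOR s11 = 1 NOR 0 = 0

s4 = 1, s5 = 1, s12 = 0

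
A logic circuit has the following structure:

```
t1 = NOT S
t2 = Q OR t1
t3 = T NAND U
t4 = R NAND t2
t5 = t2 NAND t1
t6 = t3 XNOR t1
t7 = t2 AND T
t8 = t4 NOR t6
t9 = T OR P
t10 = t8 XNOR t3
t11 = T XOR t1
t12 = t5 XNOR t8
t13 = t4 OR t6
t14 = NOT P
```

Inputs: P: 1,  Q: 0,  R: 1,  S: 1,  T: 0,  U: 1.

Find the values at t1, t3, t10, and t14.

t1 = NOT S = NOT 1 = 0
t2 = Q OR t1 = 0 OR 0 = 0
t3 = T NAND U = 0 NAND 1 = 1
t4 = R NAND t2 = 1 NAND 0 = 1
t6 = t3 XNOR t1 = 1 XNOR 0 = 0
t8 = t4 NOR t6 = 1 NOR 0 = 0
t10 = t8 XNOR t3 = 0 XNOR 1 = 0
t14 = NOT P = NOT 1 = 0

t1 = 0; t3 = 1; t10 = 0; t14 = 0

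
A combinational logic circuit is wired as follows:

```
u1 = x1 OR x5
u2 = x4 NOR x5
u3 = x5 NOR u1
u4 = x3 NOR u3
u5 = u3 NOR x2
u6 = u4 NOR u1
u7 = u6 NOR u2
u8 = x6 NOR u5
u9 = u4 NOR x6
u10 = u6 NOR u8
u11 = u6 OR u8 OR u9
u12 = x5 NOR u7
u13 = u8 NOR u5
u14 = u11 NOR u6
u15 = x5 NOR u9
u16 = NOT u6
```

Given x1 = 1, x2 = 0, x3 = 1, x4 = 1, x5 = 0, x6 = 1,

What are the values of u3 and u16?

u3 = 0, u16 = 1

u1 = x1 OR x5 = 1 OR 0 = 1
u3 = x5 NOR u1 = 0 NOR 1 = 0
u4 = x3 NOR u3 = 1 NOR 0 = 0
u6 = u4 NOR u1 = 0 NOR 1 = 0
u16 = NOT u6 = NOT 0 = 1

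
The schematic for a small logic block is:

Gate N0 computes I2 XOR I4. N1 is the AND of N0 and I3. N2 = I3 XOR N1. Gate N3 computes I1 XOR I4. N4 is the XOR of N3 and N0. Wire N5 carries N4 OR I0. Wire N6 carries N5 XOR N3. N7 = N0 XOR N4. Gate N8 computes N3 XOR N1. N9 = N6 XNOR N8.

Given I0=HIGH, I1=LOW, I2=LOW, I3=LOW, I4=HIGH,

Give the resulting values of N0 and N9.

N0 = I2 XOR I4 = LOW XOR HIGH = HIGH
N1 = N0 AND I3 = HIGH AND LOW = LOW
N3 = I1 XOR I4 = LOW XOR HIGH = HIGH
N4 = N3 XOR N0 = HIGH XOR HIGH = LOW
N5 = N4 OR I0 = LOW OR HIGH = HIGH
N6 = N5 XOR N3 = HIGH XOR HIGH = LOW
N8 = N3 XOR N1 = HIGH XOR LOW = HIGH
N9 = N6 XNOR N8 = LOW XNOR HIGH = LOW

N0 = HIGH; N9 = LOW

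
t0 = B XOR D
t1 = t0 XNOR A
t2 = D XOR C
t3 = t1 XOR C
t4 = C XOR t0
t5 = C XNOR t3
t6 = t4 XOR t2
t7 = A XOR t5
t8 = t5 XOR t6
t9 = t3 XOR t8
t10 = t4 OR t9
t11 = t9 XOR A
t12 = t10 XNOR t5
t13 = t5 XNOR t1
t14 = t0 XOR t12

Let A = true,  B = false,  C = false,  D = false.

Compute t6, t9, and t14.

t6 = false, t9 = true, t14 = true

t0 = B XOR D = false XOR false = false
t1 = t0 XNOR A = false XNOR true = false
t2 = D XOR C = false XOR false = false
t3 = t1 XOR C = false XOR false = false
t4 = C XOR t0 = false XOR false = false
t5 = C XNOR t3 = false XNOR false = true
t6 = t4 XOR t2 = false XOR false = false
t8 = t5 XOR t6 = true XOR false = true
t9 = t3 XOR t8 = false XOR true = true
t10 = t4 OR t9 = false OR true = true
t12 = t10 XNOR t5 = true XNOR true = true
t14 = t0 XOR t12 = false XOR true = true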